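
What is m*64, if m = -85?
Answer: -5440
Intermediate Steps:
m*64 = -85*64 = -5440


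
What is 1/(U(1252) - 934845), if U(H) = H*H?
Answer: 1/632659 ≈ 1.5806e-6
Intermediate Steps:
U(H) = H²
1/(U(1252) - 934845) = 1/(1252² - 934845) = 1/(1567504 - 934845) = 1/632659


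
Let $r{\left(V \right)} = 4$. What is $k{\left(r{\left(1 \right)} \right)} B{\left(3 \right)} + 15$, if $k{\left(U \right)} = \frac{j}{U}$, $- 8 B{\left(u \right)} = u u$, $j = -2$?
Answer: $\frac{249}{16} \approx 15.563$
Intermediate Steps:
$B{\left(u \right)} = - \frac{u^{2}}{8}$ ($B{\left(u \right)} = - \frac{u u}{8} = - \frac{u^{2}}{8}$)
$k{\left(U \right)} = - \frac{2}{U}$
$k{\left(r{\left(1 \right)} \right)} B{\left(3 \right)} + 15 = - \frac{2}{4} \left(- \frac{3^{2}}{8}\right) + 15 = \left(-2\right) \frac{1}{4} \left(\left(- \frac{1}{8}\right) 9\right) + 15 = \left(- \frac{1}{2}\right) \left(- \frac{9}{8}\right) + 15 = \frac{9}{16} + 15 = \frac{249}{16}$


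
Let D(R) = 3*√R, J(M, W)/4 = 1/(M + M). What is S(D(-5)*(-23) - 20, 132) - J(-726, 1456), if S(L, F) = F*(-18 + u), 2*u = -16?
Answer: -1245815/363 ≈ -3432.0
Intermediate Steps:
u = -8 (u = (½)*(-16) = -8)
J(M, W) = 2/M (J(M, W) = 4/(M + M) = 4/((2*M)) = 4*(1/(2*M)) = 2/M)
S(L, F) = -26*F (S(L, F) = F*(-18 - 8) = F*(-26) = -26*F)
S(D(-5)*(-23) - 20, 132) - J(-726, 1456) = -26*132 - 2/(-726) = -3432 - 2*(-1)/726 = -3432 - 1*(-1/363) = -3432 + 1/363 = -1245815/363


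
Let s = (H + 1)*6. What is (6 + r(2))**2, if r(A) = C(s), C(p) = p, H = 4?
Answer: 1296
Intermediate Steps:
s = 30 (s = (4 + 1)*6 = 5*6 = 30)
r(A) = 30
(6 + r(2))**2 = (6 + 30)**2 = 36**2 = 1296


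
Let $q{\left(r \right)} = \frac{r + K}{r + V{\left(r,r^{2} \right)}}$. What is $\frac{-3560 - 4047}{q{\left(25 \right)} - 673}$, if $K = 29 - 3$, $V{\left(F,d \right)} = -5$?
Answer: $\frac{152140}{13409} \approx 11.346$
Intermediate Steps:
$K = 26$
$q{\left(r \right)} = \frac{26 + r}{-5 + r}$ ($q{\left(r \right)} = \frac{r + 26}{r - 5} = \frac{26 + r}{-5 + r}$)
$\frac{-3560 - 4047}{q{\left(25 \right)} - 673} = \frac{-3560 - 4047}{\frac{26 + 25}{-5 + 25} - 673} = - \frac{7607}{\frac{1}{20} \cdot 51 - 673} = - \frac{7607}{\frac{51}{20} - 673} = - \frac{7607}{- \frac{13409}{20}} = \left(-7607\right) \left(- \frac{20}{13409}\right) = \frac{152140}{13409}$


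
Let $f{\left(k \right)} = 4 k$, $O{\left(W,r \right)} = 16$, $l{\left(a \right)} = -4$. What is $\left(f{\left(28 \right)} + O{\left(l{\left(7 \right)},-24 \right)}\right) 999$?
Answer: $127872$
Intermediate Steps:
$\left(f{\left(28 \right)} + O{\left(l{\left(7 \right)},-24 \right)}\right) 999 = \left(4 \cdot 28 + 16\right) 999 = \left(112 + 16\right) 999 = 128 \cdot 999 = 127872$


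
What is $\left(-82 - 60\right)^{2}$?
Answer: $20164$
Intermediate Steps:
$\left(-82 - 60\right)^{2} = \left(-142\right)^{2} = 20164$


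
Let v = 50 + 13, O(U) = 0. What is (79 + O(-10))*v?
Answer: 4977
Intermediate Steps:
v = 63
(79 + O(-10))*v = (79 + 0)*63 = 79*63 = 4977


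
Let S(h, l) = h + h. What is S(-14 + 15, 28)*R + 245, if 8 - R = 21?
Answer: 219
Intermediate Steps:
S(h, l) = 2*h
R = -13 (R = 8 - 1*21 = 8 - 21 = -13)
S(-14 + 15, 28)*R + 245 = (2*(-14 + 15))*(-13) + 245 = (2*1)*(-13) + 245 = 2*(-13) + 245 = -26 + 245 = 219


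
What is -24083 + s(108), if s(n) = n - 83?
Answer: -24058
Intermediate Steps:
s(n) = -83 + n
-24083 + s(108) = -24083 + (-83 + 108) = -24083 + 25 = -24058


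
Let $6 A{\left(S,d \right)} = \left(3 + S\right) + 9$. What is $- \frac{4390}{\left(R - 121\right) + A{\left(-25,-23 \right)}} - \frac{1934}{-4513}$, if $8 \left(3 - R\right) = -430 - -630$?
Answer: $\frac{120556934}{3930823} \approx 30.67$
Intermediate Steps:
$R = -22$ ($R = 3 - \frac{-430 - -630}{8} = 3 - \frac{-430 + 630}{8} = 3 - 25 = -22$)
$A{\left(S,d \right)} = 2 + \frac{S}{6}$ ($A{\left(S,d \right)} = \frac{\left(3 + S\right) + 9}{6} = \frac{12 + S}{6} = 2 + \frac{S}{6}$)
$- \frac{4390}{\left(R - 121\right) + A{\left(-25,-23 \right)}} - \frac{1934}{-4513} = - \frac{4390}{\left(-22 - 121\right) + \left(2 + \frac{1}{6} \left(-25\right)\right)} - \frac{1934}{-4513} = - \frac{4390}{-143 + \left(2 - \frac{25}{6}\right)} - - \frac{1934}{4513} = - \frac{4390}{-143 - \frac{13}{6}} + \frac{1934}{4513} = - \frac{4390}{- \frac{871}{6}} + \frac{1934}{4513} = \left(-4390\right) \left(- \frac{6}{871}\right) + \frac{1934}{4513} = \frac{26340}{871} + \frac{1934}{4513} = \frac{120556934}{3930823}$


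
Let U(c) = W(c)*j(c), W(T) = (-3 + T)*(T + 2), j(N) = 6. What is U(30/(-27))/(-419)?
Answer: 592/11313 ≈ 0.052329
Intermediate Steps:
W(T) = (-3 + T)*(2 + T)
U(c) = -36 - 6*c + 6*c² (U(c) = (-6 + c² - c)*6 = -36 - 6*c + 6*c²)
U(30/(-27))/(-419) = (-36 - 180/(-27) + 6*(30/(-27))²)/(-419) = (-36 - 180*(-1)/27 + 6*(30*(-1/27))²)*(-1/419) = (-36 - 6*(-10/9) + 6*(-10/9)²)*(-1/419) = (-36 + 20/3 + 6*(100/81))*(-1/419) = (-36 + 20/3 + 200/27)*(-1/419) = -592/27*(-1/419) = 592/11313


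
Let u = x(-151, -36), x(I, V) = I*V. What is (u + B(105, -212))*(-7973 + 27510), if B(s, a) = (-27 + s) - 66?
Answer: 106437576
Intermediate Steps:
u = 5436 (u = -151*(-36) = 5436)
B(s, a) = -93 + s
(u + B(105, -212))*(-7973 + 27510) = (5436 + (-93 + 105))*(-7973 + 27510) = (5436 + 12)*19537 = 5448*19537 = 106437576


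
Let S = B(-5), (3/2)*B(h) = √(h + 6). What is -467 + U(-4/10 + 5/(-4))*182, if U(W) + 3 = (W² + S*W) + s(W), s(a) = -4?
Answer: -289141/200 ≈ -1445.7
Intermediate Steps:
B(h) = 2*√(6 + h)/3 (B(h) = 2*√(h + 6)/3 = 2*√(6 + h)/3)
S = ⅔ (S = 2*√(6 - 5)/3 = 2*√1/3 = (⅔)*1 = ⅔ ≈ 0.66667)
U(W) = -7 + W² + 2*W/3 (U(W) = -3 + ((W² + 2*W/3) - 4) = -3 + (-4 + W² + 2*W/3) = -7 + W² + 2*W/3)
-467 + U(-4/10 + 5/(-4))*182 = -467 + (-7 + (-4/10 + 5/(-4))² + 2*(-4/10 + 5/(-4))/3)*182 = -467 + (-7 + (-4*⅒ + 5*(-¼))² + 2*(-4*⅒ + 5*(-¼))/3)*182 = -467 + (-7 + (-⅖ - 5/4)² + 2*(-⅖ - 5/4)/3)*182 = -467 + (-7 + (-33/20)² + (⅔)*(-33/20))*182 = -467 + (-7 + 1089/400 - 11/10)*182 = -467 - 2151/400*182 = -467 - 195741/200 = -289141/200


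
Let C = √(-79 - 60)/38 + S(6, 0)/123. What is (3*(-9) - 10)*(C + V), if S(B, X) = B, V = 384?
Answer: -582602/41 - 37*I*√139/38 ≈ -14210.0 - 11.48*I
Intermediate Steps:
C = 2/41 + I*√139/38 (C = √(-79 - 60)/38 + 6/123 = √(-139)*(1/38) + 6*(1/123) = (I*√139)*(1/38) + 2/41 = I*√139/38 + 2/41 = 2/41 + I*√139/38 ≈ 0.048781 + 0.31026*I)
(3*(-9) - 10)*(C + V) = (3*(-9) - 10)*((2/41 + I*√139/38) + 384) = (-27 - 10)*(15746/41 + I*√139/38) = -37*(15746/41 + I*√139/38) = -582602/41 - 37*I*√139/38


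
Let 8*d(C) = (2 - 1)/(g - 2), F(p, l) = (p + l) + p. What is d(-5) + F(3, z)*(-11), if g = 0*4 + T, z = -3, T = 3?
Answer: -263/8 ≈ -32.875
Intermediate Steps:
F(p, l) = l + 2*p (F(p, l) = (l + p) + p = l + 2*p)
g = 3 (g = 0*4 + 3 = 0 + 3 = 3)
d(C) = ⅛ (d(C) = ((2 - 1)/(3 - 2))/8 = (1/1)/8 = (1*1)/8 = (⅛)*1 = ⅛)
d(-5) + F(3, z)*(-11) = ⅛ + (-3 + 2*3)*(-11) = ⅛ + (-3 + 6)*(-11) = ⅛ + 3*(-11) = ⅛ - 33 = -263/8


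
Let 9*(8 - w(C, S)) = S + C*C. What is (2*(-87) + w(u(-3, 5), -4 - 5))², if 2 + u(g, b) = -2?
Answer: 2253001/81 ≈ 27815.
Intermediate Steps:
u(g, b) = -4 (u(g, b) = -2 - 2 = -4)
w(C, S) = 8 - S/9 - C²/9 (w(C, S) = 8 - (S + C*C)/9 = 8 - (S + C²)/9 = 8 + (-S/9 - C²/9) = 8 - S/9 - C²/9)
(2*(-87) + w(u(-3, 5), -4 - 5))² = (2*(-87) + (8 - (-4 - 5)/9 - ⅑*(-4)²))² = (-174 + (8 - ⅑*(-9) - ⅑*16))² = (-174 + (8 + 1 - 16/9))² = (-174 + 65/9)² = (-1501/9)² = 2253001/81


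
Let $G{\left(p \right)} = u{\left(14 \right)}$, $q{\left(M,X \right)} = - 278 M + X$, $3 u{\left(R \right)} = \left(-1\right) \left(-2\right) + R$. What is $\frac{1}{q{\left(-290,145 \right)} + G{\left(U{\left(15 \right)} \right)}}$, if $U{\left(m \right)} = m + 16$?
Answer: $\frac{3}{242311} \approx 1.2381 \cdot 10^{-5}$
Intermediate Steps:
$U{\left(m \right)} = 16 + m$
$u{\left(R \right)} = \frac{2}{3} + \frac{R}{3}$ ($u{\left(R \right)} = \frac{\left(-1\right) \left(-2\right) + R}{3} = \frac{2 + R}{3} = \frac{2}{3} + \frac{R}{3}$)
$q{\left(M,X \right)} = X - 278 M$
$G{\left(p \right)} = \frac{16}{3}$ ($G{\left(p \right)} = \frac{2}{3} + \frac{1}{3} \cdot 14 = \frac{2}{3} + \frac{14}{3} = \frac{16}{3}$)
$\frac{1}{q{\left(-290,145 \right)} + G{\left(U{\left(15 \right)} \right)}} = \frac{1}{\left(145 - -80620\right) + \frac{16}{3}} = \frac{1}{\left(145 + 80620\right) + \frac{16}{3}} = \frac{1}{80765 + \frac{16}{3}} = \frac{1}{\frac{242311}{3}} = \frac{3}{242311}$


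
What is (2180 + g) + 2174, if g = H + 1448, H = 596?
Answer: 6398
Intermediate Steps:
g = 2044 (g = 596 + 1448 = 2044)
(2180 + g) + 2174 = (2180 + 2044) + 2174 = 4224 + 2174 = 6398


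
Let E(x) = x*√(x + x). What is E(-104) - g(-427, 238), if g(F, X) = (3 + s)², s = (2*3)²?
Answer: -1521 - 416*I*√13 ≈ -1521.0 - 1499.9*I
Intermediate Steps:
s = 36 (s = 6² = 36)
g(F, X) = 1521 (g(F, X) = (3 + 36)² = 39² = 1521)
E(x) = √2*x^(3/2) (E(x) = x*√(2*x) = x*(√2*√x) = √2*x^(3/2))
E(-104) - g(-427, 238) = √2*(-104)^(3/2) - 1*1521 = √2*(-208*I*√26) - 1521 = -416*I*√13 - 1521 = -1521 - 416*I*√13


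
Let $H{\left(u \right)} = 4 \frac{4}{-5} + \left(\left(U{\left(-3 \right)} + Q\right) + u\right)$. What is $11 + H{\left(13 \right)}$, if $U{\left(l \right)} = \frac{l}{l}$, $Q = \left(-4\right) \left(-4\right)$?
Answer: $\frac{189}{5} \approx 37.8$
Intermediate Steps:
$Q = 16$
$U{\left(l \right)} = 1$
$H{\left(u \right)} = \frac{69}{5} + u$ ($H{\left(u \right)} = 4 \frac{4}{-5} + \left(\left(1 + 16\right) + u\right) = 4 \cdot 4 \left(- \frac{1}{5}\right) + \left(17 + u\right) = 4 \left(- \frac{4}{5}\right) + \left(17 + u\right) = - \frac{16}{5} + \left(17 + u\right) = \frac{69}{5} + u$)
$11 + H{\left(13 \right)} = 11 + \left(\frac{69}{5} + 13\right) = 11 + \frac{134}{5} = \frac{189}{5}$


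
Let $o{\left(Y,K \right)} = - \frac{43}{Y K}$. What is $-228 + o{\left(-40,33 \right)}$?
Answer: $- \frac{300917}{1320} \approx -227.97$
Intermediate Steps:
$o{\left(Y,K \right)} = - \frac{43}{K Y}$
$-228 + o{\left(-40,33 \right)} = -228 - \frac{43}{33 \left(-40\right)} = -228 - \frac{43}{33} \left(- \frac{1}{40}\right) = -228 + \frac{43}{1320} = - \frac{300917}{1320}$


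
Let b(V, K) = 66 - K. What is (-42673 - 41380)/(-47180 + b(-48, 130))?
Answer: 84053/47244 ≈ 1.7791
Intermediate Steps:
(-42673 - 41380)/(-47180 + b(-48, 130)) = (-42673 - 41380)/(-47180 + (66 - 1*130)) = -84053/(-47180 + (66 - 130)) = -84053/(-47180 - 64) = -84053/(-47244) = -84053*(-1/47244) = 84053/47244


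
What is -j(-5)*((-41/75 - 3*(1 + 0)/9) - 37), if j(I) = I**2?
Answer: 947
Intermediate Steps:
-j(-5)*((-41/75 - 3*(1 + 0)/9) - 37) = -(-5)**2*((-41/75 - 3*(1 + 0)/9) - 37) = -25*((-41*1/75 - 3*1*(1/9)) - 37) = -25*((-41/75 - 3*1/9) - 37) = -25*((-41/75 - 1/3) - 37) = -25*(-22/25 - 37) = -25*(-947)/25 = -1*(-947) = 947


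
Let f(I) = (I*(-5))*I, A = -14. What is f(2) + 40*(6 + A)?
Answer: -340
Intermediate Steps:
f(I) = -5*I**2 (f(I) = (-5*I)*I = -5*I**2)
f(2) + 40*(6 + A) = -5*2**2 + 40*(6 - 14) = -5*4 + 40*(-8) = -20 - 320 = -340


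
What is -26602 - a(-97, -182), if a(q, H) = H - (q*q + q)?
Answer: -17108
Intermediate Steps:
a(q, H) = H - q - q**2 (a(q, H) = H - (q**2 + q) = H - (q + q**2) = H + (-q - q**2) = H - q - q**2)
-26602 - a(-97, -182) = -26602 - (-182 - 1*(-97) - 1*(-97)**2) = -26602 - (-182 + 97 - 1*9409) = -26602 - (-182 + 97 - 9409) = -26602 - 1*(-9494) = -26602 + 9494 = -17108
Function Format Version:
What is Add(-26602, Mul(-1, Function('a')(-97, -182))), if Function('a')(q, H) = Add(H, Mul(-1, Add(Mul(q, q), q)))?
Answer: -17108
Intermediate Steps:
Function('a')(q, H) = Add(H, Mul(-1, q), Mul(-1, Pow(q, 2))) (Function('a')(q, H) = Add(H, Mul(-1, Add(Pow(q, 2), q))) = Add(H, Mul(-1, Add(q, Pow(q, 2)))) = Add(H, Add(Mul(-1, q), Mul(-1, Pow(q, 2)))) = Add(H, Mul(-1, q), Mul(-1, Pow(q, 2))))
Add(-26602, Mul(-1, Function('a')(-97, -182))) = Add(-26602, Mul(-1, Add(-182, Mul(-1, -97), Mul(-1, Pow(-97, 2))))) = Add(-26602, Mul(-1, Add(-182, 97, Mul(-1, 9409)))) = Add(-26602, Mul(-1, Add(-182, 97, -9409))) = Add(-26602, Mul(-1, -9494)) = Add(-26602, 9494) = -17108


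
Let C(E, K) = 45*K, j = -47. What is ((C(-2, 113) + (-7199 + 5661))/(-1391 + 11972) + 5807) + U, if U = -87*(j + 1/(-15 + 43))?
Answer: 2931046897/296268 ≈ 9893.2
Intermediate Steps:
U = 114405/28 (U = -87*(-47 + 1/(-15 + 43)) = -87*(-47 + 1/28) = -87*(-1315/28) = 114405/28 ≈ 4085.9)
((C(-2, 113) + (-7199 + 5661))/(-1391 + 11972) + 5807) + U = ((45*113 + (-7199 + 5661))/(-1391 + 11972) + 5807) + 114405/28 = ((5085 - 1538)/10581 + 5807) + 114405/28 = (3547*(1/10581) + 5807) + 114405/28 = (3547/10581 + 5807) + 114405/28 = 61447414/10581 + 114405/28 = 2931046897/296268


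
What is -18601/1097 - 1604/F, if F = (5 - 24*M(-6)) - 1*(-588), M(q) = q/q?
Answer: -12343557/624193 ≈ -19.775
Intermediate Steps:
M(q) = 1
F = 569 (F = (5 - 24*1) - 1*(-588) = (5 - 24) + 588 = -19 + 588 = 569)
-18601/1097 - 1604/F = -18601/1097 - 1604/569 = -12343557/624193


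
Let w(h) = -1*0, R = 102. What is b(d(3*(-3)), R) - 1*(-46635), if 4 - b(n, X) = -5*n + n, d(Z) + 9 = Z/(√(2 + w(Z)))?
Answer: 46603 - 18*√2 ≈ 46578.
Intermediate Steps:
w(h) = 0
d(Z) = -9 + Z*√2/2 (d(Z) = -9 + Z/(√(2 + 0)) = -9 + Z/(√2) = -9 + Z*(√2/2) = -9 + Z*√2/2)
b(n, X) = 4 + 4*n (b(n, X) = 4 - (-5*n + n) = 4 - (-4)*n = 4 + 4*n)
b(d(3*(-3)), R) - 1*(-46635) = (4 + 4*(-9 + (3*(-3))*√2/2)) - 1*(-46635) = (4 + 4*(-9 + (½)*(-9)*√2)) + 46635 = (4 + 4*(-9 - 9*√2/2)) + 46635 = (4 + (-36 - 18*√2)) + 46635 = (-32 - 18*√2) + 46635 = 46603 - 18*√2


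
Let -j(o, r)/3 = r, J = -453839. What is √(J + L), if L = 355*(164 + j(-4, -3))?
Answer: 2*I*√98106 ≈ 626.44*I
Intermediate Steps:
j(o, r) = -3*r
L = 61415 (L = 355*(164 - 3*(-3)) = 355*(164 + 9) = 355*173 = 61415)
√(J + L) = √(-453839 + 61415) = √(-392424) = 2*I*√98106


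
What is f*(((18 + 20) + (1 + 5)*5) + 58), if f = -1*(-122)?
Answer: 15372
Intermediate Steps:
f = 122
f*(((18 + 20) + (1 + 5)*5) + 58) = 122*(((18 + 20) + (1 + 5)*5) + 58) = 122*((38 + 6*5) + 58) = 122*((38 + 30) + 58) = 122*(68 + 58) = 122*126 = 15372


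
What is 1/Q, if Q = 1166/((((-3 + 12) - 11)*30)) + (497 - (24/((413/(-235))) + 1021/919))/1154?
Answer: -6569958570/124775249687 ≈ -0.052654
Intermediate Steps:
Q = -124775249687/6569958570 (Q = 1166/(((9 - 11)*30)) + (497 - (24/((413*(-1/235))) + 1021*(1/919)))*(1/1154) = 1166/((-2*30)) + (497 - (24/(-413/235) + 1021/919))*(1/1154) = 1166/(-60) + (497 - (24*(-235/413) + 1021/919))*(1/1154) = 1166*(-1/60) + (497 - (-5640/413 + 1021/919))*(1/1154) = -583/30 + (497 - 1*(-4761487/379547))*(1/1154) = -583/30 + (497 + 4761487/379547)*(1/1154) = -583/30 + (193396346/379547)*(1/1154) = -583/30 + 96698173/218998619 = -124775249687/6569958570 ≈ -18.992)
1/Q = 1/(-124775249687/6569958570) = -6569958570/124775249687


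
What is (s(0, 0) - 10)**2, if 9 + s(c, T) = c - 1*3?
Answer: 484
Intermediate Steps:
s(c, T) = -12 + c (s(c, T) = -9 + (c - 1*3) = -9 + (c - 3) = -9 + (-3 + c) = -12 + c)
(s(0, 0) - 10)**2 = ((-12 + 0) - 10)**2 = (-12 - 10)**2 = (-22)**2 = 484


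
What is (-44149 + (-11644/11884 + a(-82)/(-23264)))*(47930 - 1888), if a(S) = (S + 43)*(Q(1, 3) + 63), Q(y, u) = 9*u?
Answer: -35124508454417275/17279336 ≈ -2.0327e+9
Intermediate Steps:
a(S) = 3870 + 90*S (a(S) = (S + 43)*(9*3 + 63) = (43 + S)*(27 + 63) = (43 + S)*90 = 3870 + 90*S)
(-44149 + (-11644/11884 + a(-82)/(-23264)))*(47930 - 1888) = (-44149 + (-11644/11884 + (3870 + 90*(-82))/(-23264)))*(47930 - 1888) = (-44149 + (-11644*1/11884 + (3870 - 7380)*(-1/23264)))*46042 = (-44149 + (-2911/2971 - 3510*(-1/23264)))*46042 = (-44149 + (-2911/2971 + 1755/11632))*46042 = (-44149 - 28646647/34558672)*46042 = -1525759456775/34558672*46042 = -35124508454417275/17279336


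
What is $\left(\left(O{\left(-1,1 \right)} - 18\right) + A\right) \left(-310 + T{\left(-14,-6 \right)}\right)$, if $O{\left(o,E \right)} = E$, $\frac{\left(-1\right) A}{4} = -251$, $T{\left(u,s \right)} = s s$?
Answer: $-270438$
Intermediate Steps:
$T{\left(u,s \right)} = s^{2}$
$A = 1004$ ($A = \left(-4\right) \left(-251\right) = 1004$)
$\left(\left(O{\left(-1,1 \right)} - 18\right) + A\right) \left(-310 + T{\left(-14,-6 \right)}\right) = \left(\left(1 - 18\right) + 1004\right) \left(-310 + \left(-6\right)^{2}\right) = \left(\left(1 - 18\right) + 1004\right) \left(-310 + 36\right) = \left(-17 + 1004\right) \left(-274\right) = 987 \left(-274\right) = -270438$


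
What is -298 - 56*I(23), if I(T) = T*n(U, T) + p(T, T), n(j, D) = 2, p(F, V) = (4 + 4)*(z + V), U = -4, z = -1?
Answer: -12730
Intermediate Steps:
p(F, V) = -8 + 8*V (p(F, V) = (4 + 4)*(-1 + V) = 8*(-1 + V) = -8 + 8*V)
I(T) = -8 + 10*T (I(T) = T*2 + (-8 + 8*T) = 2*T + (-8 + 8*T) = -8 + 10*T)
-298 - 56*I(23) = -298 - 56*(-8 + 10*23) = -298 - 56*(-8 + 230) = -298 - 56*222 = -298 - 12432 = -12730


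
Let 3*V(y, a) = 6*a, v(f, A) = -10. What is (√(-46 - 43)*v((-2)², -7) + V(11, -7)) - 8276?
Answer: -8290 - 10*I*√89 ≈ -8290.0 - 94.34*I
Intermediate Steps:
V(y, a) = 2*a (V(y, a) = (6*a)/3 = 2*a)
(√(-46 - 43)*v((-2)², -7) + V(11, -7)) - 8276 = (√(-46 - 43)*(-10) + 2*(-7)) - 8276 = (√(-89)*(-10) - 14) - 8276 = ((I*√89)*(-10) - 14) - 8276 = (-10*I*√89 - 14) - 8276 = (-14 - 10*I*√89) - 8276 = -8290 - 10*I*√89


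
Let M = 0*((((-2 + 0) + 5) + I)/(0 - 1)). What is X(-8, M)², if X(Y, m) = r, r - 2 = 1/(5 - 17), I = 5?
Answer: 529/144 ≈ 3.6736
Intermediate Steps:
M = 0 (M = 0*((((-2 + 0) + 5) + 5)/(0 - 1)) = 0*(((-2 + 5) + 5)/(-1)) = 0*((3 + 5)*(-1)) = 0*(8*(-1)) = 0*(-8) = 0)
r = 23/12 (r = 2 + 1/(5 - 17) = 2 + 1/(-12) = 2 - 1/12 = 23/12 ≈ 1.9167)
X(Y, m) = 23/12
X(-8, M)² = (23/12)² = 529/144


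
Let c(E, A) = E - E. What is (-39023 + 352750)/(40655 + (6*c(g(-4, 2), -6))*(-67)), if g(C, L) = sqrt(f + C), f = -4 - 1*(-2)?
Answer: 313727/40655 ≈ 7.7168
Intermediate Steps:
f = -2 (f = -4 + 2 = -2)
g(C, L) = sqrt(-2 + C)
c(E, A) = 0
(-39023 + 352750)/(40655 + (6*c(g(-4, 2), -6))*(-67)) = (-39023 + 352750)/(40655 + (6*0)*(-67)) = 313727/(40655 + 0*(-67)) = 313727/(40655 + 0) = 313727/40655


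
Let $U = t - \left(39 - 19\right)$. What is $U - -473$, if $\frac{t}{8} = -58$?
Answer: $-11$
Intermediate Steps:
$t = -464$ ($t = 8 \left(-58\right) = -464$)
$U = -484$ ($U = -464 - \left(39 - 19\right) = -464 - 20 = -484$)
$U - -473 = -484 - -473 = -484 + 473 = -11$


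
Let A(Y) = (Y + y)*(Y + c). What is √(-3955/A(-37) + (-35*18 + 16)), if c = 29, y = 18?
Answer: I*√3696754/76 ≈ 25.299*I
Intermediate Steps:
A(Y) = (18 + Y)*(29 + Y) (A(Y) = (Y + 18)*(Y + 29) = (18 + Y)*(29 + Y))
√(-3955/A(-37) + (-35*18 + 16)) = √(-3955/(522 + (-37)² + 47*(-37)) + (-35*18 + 16)) = √(-3955/(522 + 1369 - 1739) + (-630 + 16)) = √(-3955/152 - 614) = √(-97283/152) = I*√3696754/76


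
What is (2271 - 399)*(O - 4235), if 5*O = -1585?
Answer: -8521344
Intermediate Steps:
O = -317 (O = (⅕)*(-1585) = -317)
(2271 - 399)*(O - 4235) = (2271 - 399)*(-317 - 4235) = 1872*(-4552) = -8521344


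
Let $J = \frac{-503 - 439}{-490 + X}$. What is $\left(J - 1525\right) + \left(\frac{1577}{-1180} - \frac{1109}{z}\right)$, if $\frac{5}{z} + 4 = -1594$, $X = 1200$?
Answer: $\frac{29566693969}{83780} \approx 3.5291 \cdot 10^{5}$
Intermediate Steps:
$z = - \frac{5}{1598}$ ($z = \frac{5}{-4 - 1594} = \frac{5}{-1598} = 5 \left(- \frac{1}{1598}\right) = - \frac{5}{1598} \approx -0.0031289$)
$J = - \frac{471}{355}$ ($J = \frac{-503 - 439}{-490 + 1200} = - \frac{942}{710} = \left(-942\right) \frac{1}{710} = - \frac{471}{355} \approx -1.3268$)
$\left(J - 1525\right) + \left(\frac{1577}{-1180} - \frac{1109}{z}\right) = \left(- \frac{471}{355} - 1525\right) + \left(\frac{1577}{-1180} - \frac{1109}{- \frac{5}{1598}}\right) = - \frac{541846}{355} + \left(1577 \left(- \frac{1}{1180}\right) - - \frac{1772182}{5}\right) = - \frac{541846}{355} + \left(- \frac{1577}{1180} + \frac{1772182}{5}\right) = - \frac{541846}{355} + \frac{83646675}{236} = \frac{29566693969}{83780}$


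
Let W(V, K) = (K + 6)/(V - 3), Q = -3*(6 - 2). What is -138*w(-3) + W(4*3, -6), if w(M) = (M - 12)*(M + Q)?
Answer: -31050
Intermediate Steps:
Q = -12 (Q = -3*4 = -12)
w(M) = (-12 + M)² (w(M) = (M - 12)*(M - 12) = (-12 + M)*(-12 + M) = (-12 + M)²)
W(V, K) = (6 + K)/(-3 + V)
-138*w(-3) + W(4*3, -6) = -138*(144 + (-3)² - 24*(-3)) + (6 - 6)/(-3 + 4*3) = -138*(144 + 9 + 72) + 0/(-3 + 12) = -138*225 + 0/9 = -31050 + (⅑)*0 = -31050 + 0 = -31050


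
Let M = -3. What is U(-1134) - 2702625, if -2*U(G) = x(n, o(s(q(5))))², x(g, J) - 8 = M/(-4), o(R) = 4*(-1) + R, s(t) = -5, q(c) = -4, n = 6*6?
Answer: -86485225/32 ≈ -2.7027e+6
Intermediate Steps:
n = 36
o(R) = -4 + R
x(g, J) = 35/4 (x(g, J) = 8 - 3/(-4) = 8 - 3*(-¼) = 8 + ¾ = 35/4)
U(G) = -1225/32 (U(G) = -(35/4)²/2 = -½*1225/16 = -1225/32)
U(-1134) - 2702625 = -1225/32 - 2702625 = -86485225/32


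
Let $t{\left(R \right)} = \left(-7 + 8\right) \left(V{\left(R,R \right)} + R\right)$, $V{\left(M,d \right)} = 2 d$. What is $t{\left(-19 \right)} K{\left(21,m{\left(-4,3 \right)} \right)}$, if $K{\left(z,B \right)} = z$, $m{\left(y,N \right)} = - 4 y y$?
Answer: $-1197$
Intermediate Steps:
$m{\left(y,N \right)} = - 4 y^{2}$
$t{\left(R \right)} = 3 R$ ($t{\left(R \right)} = \left(-7 + 8\right) \left(2 R + R\right) = 1 \cdot 3 R = 3 R$)
$t{\left(-19 \right)} K{\left(21,m{\left(-4,3 \right)} \right)} = 3 \left(-19\right) 21 = \left(-57\right) 21 = -1197$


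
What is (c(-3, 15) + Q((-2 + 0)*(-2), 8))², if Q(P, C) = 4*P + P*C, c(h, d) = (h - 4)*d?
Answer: 3249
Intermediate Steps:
c(h, d) = d*(-4 + h) (c(h, d) = (-4 + h)*d = d*(-4 + h))
Q(P, C) = 4*P + C*P
(c(-3, 15) + Q((-2 + 0)*(-2), 8))² = (15*(-4 - 3) + ((-2 + 0)*(-2))*(4 + 8))² = (15*(-7) - 2*(-2)*12)² = (-105 + 4*12)² = (-105 + 48)² = (-57)² = 3249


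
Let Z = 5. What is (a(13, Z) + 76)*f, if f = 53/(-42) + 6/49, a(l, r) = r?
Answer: -9045/98 ≈ -92.296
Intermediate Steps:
f = -335/294 (f = 53*(-1/42) + 6*(1/49) = -53/42 + 6/49 = -335/294 ≈ -1.1395)
(a(13, Z) + 76)*f = (5 + 76)*(-335/294) = 81*(-335/294) = -9045/98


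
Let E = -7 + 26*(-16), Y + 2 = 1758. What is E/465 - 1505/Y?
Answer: -480871/272180 ≈ -1.7667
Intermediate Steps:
Y = 1756 (Y = -2 + 1758 = 1756)
E = -423 (E = -7 - 416 = -423)
E/465 - 1505/Y = -423/465 - 1505/1756 = -423*1/465 - 1505*1/1756 = -141/155 - 1505/1756 = -480871/272180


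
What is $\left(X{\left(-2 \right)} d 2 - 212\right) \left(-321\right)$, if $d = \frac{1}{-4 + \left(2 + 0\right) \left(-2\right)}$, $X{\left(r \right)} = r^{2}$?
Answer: $68373$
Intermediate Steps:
$d = - \frac{1}{8}$ ($d = \frac{1}{-4 + 2 \left(-2\right)} = \frac{1}{-4 - 4} = \frac{1}{-8} = - \frac{1}{8} \approx -0.125$)
$\left(X{\left(-2 \right)} d 2 - 212\right) \left(-321\right) = \left(\left(-2\right)^{2} \left(- \frac{1}{8}\right) 2 - 212\right) \left(-321\right) = \left(4 \left(- \frac{1}{8}\right) 2 - 212\right) \left(-321\right) = \left(\left(- \frac{1}{2}\right) 2 - 212\right) \left(-321\right) = \left(-1 - 212\right) \left(-321\right) = \left(-213\right) \left(-321\right) = 68373$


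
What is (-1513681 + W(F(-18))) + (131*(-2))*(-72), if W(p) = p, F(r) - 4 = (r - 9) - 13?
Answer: -1494853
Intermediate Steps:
F(r) = -18 + r (F(r) = 4 + ((r - 9) - 13) = 4 + ((-9 + r) - 13) = 4 + (-22 + r) = -18 + r)
(-1513681 + W(F(-18))) + (131*(-2))*(-72) = (-1513681 + (-18 - 18)) + (131*(-2))*(-72) = (-1513681 - 36) - 262*(-72) = -1513717 + 18864 = -1494853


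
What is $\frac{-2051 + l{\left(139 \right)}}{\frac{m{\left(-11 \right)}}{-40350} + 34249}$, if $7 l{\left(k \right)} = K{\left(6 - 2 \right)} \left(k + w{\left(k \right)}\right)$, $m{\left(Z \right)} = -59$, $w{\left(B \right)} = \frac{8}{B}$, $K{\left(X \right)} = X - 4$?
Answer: $- \frac{82757850}{1381947209} \approx -0.059885$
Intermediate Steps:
$K{\left(X \right)} = -4 + X$
$l{\left(k \right)} = 0$ ($l{\left(k \right)} = \frac{\left(-4 + \left(6 - 2\right)\right) \left(k + \frac{8}{k}\right)}{7} = \frac{\left(-4 + 4\right) \left(k + \frac{8}{k}\right)}{7} = \frac{0 \left(k + \frac{8}{k}\right)}{7} = \frac{1}{7} \cdot 0 = 0$)
$\frac{-2051 + l{\left(139 \right)}}{\frac{m{\left(-11 \right)}}{-40350} + 34249} = \frac{-2051 + 0}{- \frac{59}{-40350} + 34249} = - \frac{2051}{\left(-59\right) \left(- \frac{1}{40350}\right) + 34249} = - \frac{2051}{\frac{59}{40350} + 34249} = - \frac{2051}{\frac{1381947209}{40350}} = \left(-2051\right) \frac{40350}{1381947209} = - \frac{82757850}{1381947209}$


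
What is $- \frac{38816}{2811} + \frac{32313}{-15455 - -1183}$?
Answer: $- \frac{644813795}{40118592} \approx -16.073$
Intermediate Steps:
$- \frac{38816}{2811} + \frac{32313}{-15455 - -1183} = \left(-38816\right) \frac{1}{2811} + \frac{32313}{-15455 + 1183} = - \frac{38816}{2811} + \frac{32313}{-14272} = - \frac{38816}{2811} + 32313 \left(- \frac{1}{14272}\right) = - \frac{38816}{2811} - \frac{32313}{14272} = - \frac{644813795}{40118592}$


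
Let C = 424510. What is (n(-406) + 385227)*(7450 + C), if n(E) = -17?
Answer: 166395311600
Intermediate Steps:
(n(-406) + 385227)*(7450 + C) = (-17 + 385227)*(7450 + 424510) = 385210*431960 = 166395311600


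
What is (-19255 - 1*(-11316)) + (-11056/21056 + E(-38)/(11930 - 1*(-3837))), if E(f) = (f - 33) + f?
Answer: -164740302749/20749372 ≈ -7939.5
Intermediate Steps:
E(f) = -33 + 2*f (E(f) = (-33 + f) + f = -33 + 2*f)
(-19255 - 1*(-11316)) + (-11056/21056 + E(-38)/(11930 - 1*(-3837))) = (-19255 - 1*(-11316)) + (-11056/21056 + (-33 + 2*(-38))/(11930 - 1*(-3837))) = (-19255 + 11316) + (-11056*1/21056 + (-33 - 76)/(11930 + 3837)) = -7939 + (-691/1316 - 109/15767) = -7939 - 11038441/20749372 = -164740302749/20749372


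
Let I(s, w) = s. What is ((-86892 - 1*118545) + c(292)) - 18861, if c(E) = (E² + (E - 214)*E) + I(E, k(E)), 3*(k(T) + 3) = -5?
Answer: -115966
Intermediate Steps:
k(T) = -14/3 (k(T) = -3 + (⅓)*(-5) = -3 - 5/3 = -14/3)
c(E) = E + E² + E*(-214 + E) (c(E) = (E² + (E - 214)*E) + E = (E² + (-214 + E)*E) + E = (E² + E*(-214 + E)) + E = E + E² + E*(-214 + E))
((-86892 - 1*118545) + c(292)) - 18861 = ((-86892 - 1*118545) + 292*(-213 + 2*292)) - 18861 = ((-86892 - 118545) + 292*(-213 + 584)) - 18861 = (-205437 + 292*371) - 18861 = (-205437 + 108332) - 18861 = -97105 - 18861 = -115966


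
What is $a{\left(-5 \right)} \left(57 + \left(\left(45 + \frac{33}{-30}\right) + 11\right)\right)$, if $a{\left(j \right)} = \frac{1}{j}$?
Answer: $- \frac{1119}{50} \approx -22.38$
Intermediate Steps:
$a{\left(-5 \right)} \left(57 + \left(\left(45 + \frac{33}{-30}\right) + 11\right)\right) = \frac{57 + \left(\left(45 + \frac{33}{-30}\right) + 11\right)}{-5} = - \frac{57 + \left(\left(45 + 33 \left(- \frac{1}{30}\right)\right) + 11\right)}{5} = - \frac{57 + \left(\left(45 - \frac{11}{10}\right) + 11\right)}{5} = - \frac{57 + \left(\frac{439}{10} + 11\right)}{5} = - \frac{57 + \frac{549}{10}}{5} = \left(- \frac{1}{5}\right) \frac{1119}{10} = - \frac{1119}{50}$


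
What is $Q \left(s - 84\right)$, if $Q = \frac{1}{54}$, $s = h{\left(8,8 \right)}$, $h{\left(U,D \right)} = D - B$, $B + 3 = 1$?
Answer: $- \frac{37}{27} \approx -1.3704$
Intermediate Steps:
$B = -2$ ($B = -3 + 1 = -2$)
$h{\left(U,D \right)} = 2 + D$ ($h{\left(U,D \right)} = D - -2 = D + 2 = 2 + D$)
$s = 10$ ($s = 2 + 8 = 10$)
$Q = \frac{1}{54} \approx 0.018519$
$Q \left(s - 84\right) = \frac{10 - 84}{54} = \frac{1}{54} \left(-74\right) = - \frac{37}{27}$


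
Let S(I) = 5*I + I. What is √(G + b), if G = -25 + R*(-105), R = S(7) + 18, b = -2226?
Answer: I*√8551 ≈ 92.472*I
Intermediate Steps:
S(I) = 6*I
R = 60 (R = 6*7 + 18 = 42 + 18 = 60)
G = -6325 (G = -25 + 60*(-105) = -25 - 6300 = -6325)
√(G + b) = √(-6325 - 2226) = √(-8551) = I*√8551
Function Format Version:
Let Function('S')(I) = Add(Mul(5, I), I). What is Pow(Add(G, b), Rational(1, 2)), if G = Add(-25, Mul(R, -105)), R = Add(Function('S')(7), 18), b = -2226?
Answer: Mul(I, Pow(8551, Rational(1, 2))) ≈ Mul(92.472, I)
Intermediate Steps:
Function('S')(I) = Mul(6, I)
R = 60 (R = Add(Mul(6, 7), 18) = Add(42, 18) = 60)
G = -6325 (G = Add(-25, Mul(60, -105)) = Add(-25, -6300) = -6325)
Pow(Add(G, b), Rational(1, 2)) = Pow(Add(-6325, -2226), Rational(1, 2)) = Pow(-8551, Rational(1, 2)) = Mul(I, Pow(8551, Rational(1, 2)))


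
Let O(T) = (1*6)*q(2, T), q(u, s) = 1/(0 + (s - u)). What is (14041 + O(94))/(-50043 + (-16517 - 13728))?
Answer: -645889/3693248 ≈ -0.17488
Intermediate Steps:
q(u, s) = 1/(s - u)
O(T) = 6/(-2 + T) (O(T) = (1*6)/(T - 1*2) = 6/(T - 2) = 6/(-2 + T))
(14041 + O(94))/(-50043 + (-16517 - 13728)) = (14041 + 6/(-2 + 94))/(-50043 + (-16517 - 13728)) = (14041 + 6/92)/(-50043 - 30245) = (14041 + 6*(1/92))/(-80288) = (14041 + 3/46)*(-1/80288) = (645889/46)*(-1/80288) = -645889/3693248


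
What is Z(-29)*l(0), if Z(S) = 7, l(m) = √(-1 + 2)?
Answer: 7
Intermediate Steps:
l(m) = 1 (l(m) = √1 = 1)
Z(-29)*l(0) = 7*1 = 7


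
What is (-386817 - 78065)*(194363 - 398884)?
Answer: 95078131522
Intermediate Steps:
(-386817 - 78065)*(194363 - 398884) = -464882*(-204521) = 95078131522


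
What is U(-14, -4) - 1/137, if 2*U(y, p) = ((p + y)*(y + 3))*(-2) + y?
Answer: -28086/137 ≈ -205.01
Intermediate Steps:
U(y, p) = y/2 - (3 + y)*(p + y) (U(y, p) = (((p + y)*(y + 3))*(-2) + y)/2 = (((p + y)*(3 + y))*(-2) + y)/2 = (((3 + y)*(p + y))*(-2) + y)/2 = (-2*(3 + y)*(p + y) + y)/2 = (y - 2*(3 + y)*(p + y))/2 = y/2 - (3 + y)*(p + y))
U(-14, -4) - 1/137 = (-1*(-14)**2 - 3*(-4) - 5/2*(-14) - 1*(-4)*(-14)) - 1/137 = (-1*196 + 12 + 35 - 56) - 1*1/137 = (-196 + 12 + 35 - 56) - 1/137 = -205 - 1/137 = -28086/137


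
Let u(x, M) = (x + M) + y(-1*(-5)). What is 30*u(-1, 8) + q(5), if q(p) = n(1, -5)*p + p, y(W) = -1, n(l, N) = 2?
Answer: 195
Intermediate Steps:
u(x, M) = -1 + M + x (u(x, M) = (x + M) - 1 = (M + x) - 1 = -1 + M + x)
q(p) = 3*p (q(p) = 2*p + p = 3*p)
30*u(-1, 8) + q(5) = 30*(-1 + 8 - 1) + 3*5 = 30*6 + 15 = 180 + 15 = 195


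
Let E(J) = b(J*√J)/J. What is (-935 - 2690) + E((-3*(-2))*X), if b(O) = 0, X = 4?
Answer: -3625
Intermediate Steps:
E(J) = 0 (E(J) = 0/J = 0)
(-935 - 2690) + E((-3*(-2))*X) = (-935 - 2690) + 0 = -3625 + 0 = -3625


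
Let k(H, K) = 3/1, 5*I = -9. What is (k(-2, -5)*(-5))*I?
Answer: 27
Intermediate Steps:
I = -9/5 (I = (1/5)*(-9) = -9/5 ≈ -1.8000)
k(H, K) = 3 (k(H, K) = 3*1 = 3)
(k(-2, -5)*(-5))*I = (3*(-5))*(-9/5) = -15*(-9/5) = 27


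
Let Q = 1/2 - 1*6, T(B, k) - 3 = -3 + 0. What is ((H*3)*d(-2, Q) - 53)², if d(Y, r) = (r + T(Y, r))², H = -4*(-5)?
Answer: 3104644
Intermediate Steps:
T(B, k) = 0 (T(B, k) = 3 + (-3 + 0) = 3 - 3 = 0)
H = 20
Q = -11/2 (Q = ½ - 6 = -11/2 ≈ -5.5000)
d(Y, r) = r² (d(Y, r) = (r + 0)² = r²)
((H*3)*d(-2, Q) - 53)² = ((20*3)*(-11/2)² - 53)² = (60*(121/4) - 53)² = (1815 - 53)² = 1762² = 3104644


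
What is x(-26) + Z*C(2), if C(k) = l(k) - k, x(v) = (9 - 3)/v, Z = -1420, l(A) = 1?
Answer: 18457/13 ≈ 1419.8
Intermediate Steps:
x(v) = 6/v
C(k) = 1 - k
x(-26) + Z*C(2) = 6/(-26) - 1420*(1 - 1*2) = 6*(-1/26) - 1420*(1 - 2) = -3/13 - 1420*(-1) = -3/13 + 1420 = 18457/13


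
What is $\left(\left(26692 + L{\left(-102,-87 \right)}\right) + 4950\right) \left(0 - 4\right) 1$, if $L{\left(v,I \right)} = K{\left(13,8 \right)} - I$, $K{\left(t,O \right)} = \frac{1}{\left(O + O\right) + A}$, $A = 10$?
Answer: $- \frac{1649910}{13} \approx -1.2692 \cdot 10^{5}$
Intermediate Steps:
$K{\left(t,O \right)} = \frac{1}{10 + 2 O}$ ($K{\left(t,O \right)} = \frac{1}{\left(O + O\right) + 10} = \frac{1}{2 O + 10} = \frac{1}{10 + 2 O}$)
$L{\left(v,I \right)} = \frac{1}{26} - I$ ($L{\left(v,I \right)} = \frac{1}{2 \left(5 + 8\right)} - I = \frac{1}{2 \cdot 13} - I = \frac{1}{2} \cdot \frac{1}{13} - I = \frac{1}{26} - I$)
$\left(\left(26692 + L{\left(-102,-87 \right)}\right) + 4950\right) \left(0 - 4\right) 1 = \left(\left(26692 + \left(\frac{1}{26} - -87\right)\right) + 4950\right) \left(0 - 4\right) 1 = \left(\left(26692 + \left(\frac{1}{26} + 87\right)\right) + 4950\right) \left(\left(-4\right) 1\right) = \left(\left(26692 + \frac{2263}{26}\right) + 4950\right) \left(-4\right) = \left(\frac{696255}{26} + 4950\right) \left(-4\right) = \frac{824955}{26} \left(-4\right) = - \frac{1649910}{13}$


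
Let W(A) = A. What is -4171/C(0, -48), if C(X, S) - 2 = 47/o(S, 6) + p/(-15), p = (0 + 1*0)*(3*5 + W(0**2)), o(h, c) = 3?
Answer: -12513/53 ≈ -236.09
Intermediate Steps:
p = 0 (p = (0 + 1*0)*(3*5 + 0**2) = (0 + 0)*(15 + 0) = 0*15 = 0)
C(X, S) = 53/3 (C(X, S) = 2 + (47/3 + 0/(-15)) = 2 + (47*(1/3) + 0*(-1/15)) = 2 + (47/3 + 0) = 2 + 47/3 = 53/3)
-4171/C(0, -48) = -4171/53/3 = -4171*3/53 = -12513/53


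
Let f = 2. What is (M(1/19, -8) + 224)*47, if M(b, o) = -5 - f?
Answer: 10199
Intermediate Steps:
M(b, o) = -7 (M(b, o) = -5 - 1*2 = -5 - 2 = -7)
(M(1/19, -8) + 224)*47 = (-7 + 224)*47 = 217*47 = 10199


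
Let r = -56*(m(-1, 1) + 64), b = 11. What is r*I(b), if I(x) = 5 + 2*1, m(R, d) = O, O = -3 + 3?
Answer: -25088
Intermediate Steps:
O = 0
m(R, d) = 0
I(x) = 7 (I(x) = 5 + 2 = 7)
r = -3584 (r = -56*(0 + 64) = -56*64 = -3584)
r*I(b) = -3584*7 = -25088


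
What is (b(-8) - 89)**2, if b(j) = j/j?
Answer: 7744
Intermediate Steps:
b(j) = 1
(b(-8) - 89)**2 = (1 - 89)**2 = (-88)**2 = 7744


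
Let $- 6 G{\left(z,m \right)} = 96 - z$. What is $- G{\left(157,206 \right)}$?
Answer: $- \frac{61}{6} \approx -10.167$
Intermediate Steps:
$G{\left(z,m \right)} = -16 + \frac{z}{6}$ ($G{\left(z,m \right)} = - \frac{96 - z}{6} = -16 + \frac{z}{6}$)
$- G{\left(157,206 \right)} = - (-16 + \frac{1}{6} \cdot 157) = - (-16 + \frac{157}{6}) = \left(-1\right) \frac{61}{6} = - \frac{61}{6}$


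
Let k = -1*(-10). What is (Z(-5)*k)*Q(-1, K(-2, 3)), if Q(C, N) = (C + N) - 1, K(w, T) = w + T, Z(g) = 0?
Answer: 0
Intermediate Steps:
K(w, T) = T + w
k = 10
Q(C, N) = -1 + C + N
(Z(-5)*k)*Q(-1, K(-2, 3)) = (0*10)*(-1 - 1 + (3 - 2)) = 0*(-1 - 1 + 1) = 0*(-1) = 0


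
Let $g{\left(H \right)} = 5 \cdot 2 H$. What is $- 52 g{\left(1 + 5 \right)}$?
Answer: $-3120$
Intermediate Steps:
$g{\left(H \right)} = 10 H$
$- 52 g{\left(1 + 5 \right)} = - 52 \cdot 10 \left(1 + 5\right) = - 52 \cdot 10 \cdot 6 = \left(-52\right) 60 = -3120$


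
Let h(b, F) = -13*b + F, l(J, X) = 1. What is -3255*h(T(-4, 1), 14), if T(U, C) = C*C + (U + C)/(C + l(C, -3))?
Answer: -133455/2 ≈ -66728.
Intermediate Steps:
T(U, C) = C² + (C + U)/(1 + C) (T(U, C) = C*C + (U + C)/(C + 1) = C² + (C + U)/(1 + C))
h(b, F) = F - 13*b
-3255*h(T(-4, 1), 14) = -3255*(14 - 13*(1 - 4 + 1² + 1³)/(1 + 1)) = -3255*(14 - 13*(1 - 4 + 1 + 1)/2) = -3255*(14 - 13*(-1)/2) = -3255*(14 - 13*(-½)) = -3255*(14 + 13/2) = -3255*41/2 = -133455/2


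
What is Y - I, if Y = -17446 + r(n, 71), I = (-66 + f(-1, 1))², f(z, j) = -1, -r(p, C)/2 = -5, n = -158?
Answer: -21925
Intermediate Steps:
r(p, C) = 10 (r(p, C) = -2*(-5) = 10)
I = 4489 (I = (-66 - 1)² = (-67)² = 4489)
Y = -17436 (Y = -17446 + 10 = -17436)
Y - I = -17436 - 1*4489 = -17436 - 4489 = -21925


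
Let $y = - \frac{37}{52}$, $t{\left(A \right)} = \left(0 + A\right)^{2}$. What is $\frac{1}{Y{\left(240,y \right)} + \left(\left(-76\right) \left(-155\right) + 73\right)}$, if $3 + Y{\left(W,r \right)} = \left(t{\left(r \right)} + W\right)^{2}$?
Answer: $\frac{7311616}{509570457841} \approx 1.4349 \cdot 10^{-5}$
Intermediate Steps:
$t{\left(A \right)} = A^{2}$
$y = - \frac{37}{52}$ ($y = \left(-37\right) \frac{1}{52} = - \frac{37}{52} \approx -0.71154$)
$Y{\left(W,r \right)} = -3 + \left(W + r^{2}\right)^{2}$ ($Y{\left(W,r \right)} = -3 + \left(r^{2} + W\right)^{2} = -3 + \left(W + r^{2}\right)^{2}$)
$\frac{1}{Y{\left(240,y \right)} + \left(\left(-76\right) \left(-155\right) + 73\right)} = \frac{1}{\left(-3 + \left(240 + \left(- \frac{37}{52}\right)^{2}\right)^{2}\right) + \left(\left(-76\right) \left(-155\right) + 73\right)} = \frac{1}{\left(-3 + \left(240 + \frac{1369}{2704}\right)^{2}\right) + \left(11780 + 73\right)} = \frac{1}{\left(-3 + \left(\frac{650329}{2704}\right)^{2}\right) + 11853} = \frac{1}{\left(-3 + \frac{422927808241}{7311616}\right) + 11853} = \frac{1}{\frac{422905873393}{7311616} + 11853} = \frac{1}{\frac{509570457841}{7311616}} = \frac{7311616}{509570457841}$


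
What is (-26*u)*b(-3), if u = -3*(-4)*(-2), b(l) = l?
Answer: -1872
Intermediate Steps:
u = -24 (u = 12*(-2) = -24)
(-26*u)*b(-3) = -26*(-24)*(-3) = 624*(-3) = -1872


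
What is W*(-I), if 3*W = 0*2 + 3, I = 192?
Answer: -192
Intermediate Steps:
W = 1 (W = (0*2 + 3)/3 = (0 + 3)/3 = (⅓)*3 = 1)
W*(-I) = 1*(-1*192) = 1*(-192) = -192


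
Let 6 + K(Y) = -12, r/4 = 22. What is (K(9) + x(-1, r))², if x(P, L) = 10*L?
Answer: 743044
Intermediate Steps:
r = 88 (r = 4*22 = 88)
K(Y) = -18 (K(Y) = -6 - 12 = -18)
(K(9) + x(-1, r))² = (-18 + 10*88)² = (-18 + 880)² = 862² = 743044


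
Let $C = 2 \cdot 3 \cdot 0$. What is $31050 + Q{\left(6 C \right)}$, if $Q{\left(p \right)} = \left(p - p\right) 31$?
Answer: $31050$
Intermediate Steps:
$C = 0$ ($C = 6 \cdot 0 = 0$)
$Q{\left(p \right)} = 0$ ($Q{\left(p \right)} = 0 \cdot 31 = 0$)
$31050 + Q{\left(6 C \right)} = 31050 + 0 = 31050$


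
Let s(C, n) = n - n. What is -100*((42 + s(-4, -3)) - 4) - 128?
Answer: -3928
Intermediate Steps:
s(C, n) = 0
-100*((42 + s(-4, -3)) - 4) - 128 = -100*((42 + 0) - 4) - 128 = -100*(42 - 4) - 128 = -100*38 - 128 = -3800 - 128 = -3928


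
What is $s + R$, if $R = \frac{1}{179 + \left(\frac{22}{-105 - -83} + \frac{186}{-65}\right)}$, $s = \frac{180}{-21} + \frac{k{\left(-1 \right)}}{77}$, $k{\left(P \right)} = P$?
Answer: $- \frac{7519819}{876568} \approx -8.5787$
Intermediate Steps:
$s = - \frac{661}{77}$ ($s = \frac{180}{-21} - \frac{1}{77} = 180 \left(- \frac{1}{21}\right) - \frac{1}{77} = - \frac{60}{7} - \frac{1}{77} = - \frac{661}{77} \approx -8.5844$)
$R = \frac{65}{11384}$ ($R = \frac{1}{179 + \left(\frac{22}{-105 + 83} + 186 \left(- \frac{1}{65}\right)\right)} = \frac{1}{179 - \left(\frac{186}{65} - \frac{22}{-22}\right)} = \frac{1}{179 + \left(22 \left(- \frac{1}{22}\right) - \frac{186}{65}\right)} = \frac{1}{179 - \frac{251}{65}} = \frac{1}{\frac{11384}{65}} = \frac{65}{11384} \approx 0.0057098$)
$s + R = - \frac{661}{77} + \frac{65}{11384} = - \frac{7519819}{876568}$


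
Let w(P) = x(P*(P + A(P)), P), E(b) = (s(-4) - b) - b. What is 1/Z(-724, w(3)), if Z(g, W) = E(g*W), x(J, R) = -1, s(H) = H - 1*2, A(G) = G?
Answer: -1/1454 ≈ -0.00068776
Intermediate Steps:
s(H) = -2 + H (s(H) = H - 2 = -2 + H)
E(b) = -6 - 2*b (E(b) = ((-2 - 4) - b) - b = (-6 - b) - b = -6 - 2*b)
w(P) = -1
Z(g, W) = -6 - 2*W*g (Z(g, W) = -6 - 2*g*W = -6 - 2*W*g)
1/Z(-724, w(3)) = 1/(-6 - 2*(-1)*(-724)) = 1/(-6 - 1448) = 1/(-1454) = -1/1454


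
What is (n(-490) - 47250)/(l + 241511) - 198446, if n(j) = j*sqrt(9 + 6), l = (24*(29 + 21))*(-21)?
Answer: -42926099956/216311 - 490*sqrt(15)/216311 ≈ -1.9845e+5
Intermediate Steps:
l = -25200 (l = (24*50)*(-21) = 1200*(-21) = -25200)
n(j) = j*sqrt(15)
(n(-490) - 47250)/(l + 241511) - 198446 = (-490*sqrt(15) - 47250)/(-25200 + 241511) - 198446 = (-47250 - 490*sqrt(15))/216311 - 198446 = (-47250 - 490*sqrt(15))*(1/216311) - 198446 = (-47250/216311 - 490*sqrt(15)/216311) - 198446 = -42926099956/216311 - 490*sqrt(15)/216311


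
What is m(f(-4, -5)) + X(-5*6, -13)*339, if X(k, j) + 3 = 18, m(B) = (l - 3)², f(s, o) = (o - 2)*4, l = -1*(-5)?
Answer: 5089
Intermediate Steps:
l = 5
f(s, o) = -8 + 4*o (f(s, o) = (-2 + o)*4 = -8 + 4*o)
m(B) = 4 (m(B) = (5 - 3)² = 2² = 4)
X(k, j) = 15 (X(k, j) = -3 + 18 = 15)
m(f(-4, -5)) + X(-5*6, -13)*339 = 4 + 15*339 = 4 + 5085 = 5089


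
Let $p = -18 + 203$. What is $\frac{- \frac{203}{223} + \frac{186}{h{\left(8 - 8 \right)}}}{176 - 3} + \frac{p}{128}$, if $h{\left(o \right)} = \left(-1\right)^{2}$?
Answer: $\frac{12420315}{4938112} \approx 2.5152$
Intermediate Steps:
$h{\left(o \right)} = 1$
$p = 185$
$\frac{- \frac{203}{223} + \frac{186}{h{\left(8 - 8 \right)}}}{176 - 3} + \frac{p}{128} = \frac{- \frac{203}{223} + \frac{186}{1}}{176 - 3} + \frac{185}{128} = \frac{\left(-203\right) \frac{1}{223} + 186 \cdot 1}{173} + 185 \cdot \frac{1}{128} = \left(- \frac{203}{223} + 186\right) \frac{1}{173} + \frac{185}{128} = \frac{41275}{223} \cdot \frac{1}{173} + \frac{185}{128} = \frac{41275}{38579} + \frac{185}{128} = \frac{12420315}{4938112}$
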